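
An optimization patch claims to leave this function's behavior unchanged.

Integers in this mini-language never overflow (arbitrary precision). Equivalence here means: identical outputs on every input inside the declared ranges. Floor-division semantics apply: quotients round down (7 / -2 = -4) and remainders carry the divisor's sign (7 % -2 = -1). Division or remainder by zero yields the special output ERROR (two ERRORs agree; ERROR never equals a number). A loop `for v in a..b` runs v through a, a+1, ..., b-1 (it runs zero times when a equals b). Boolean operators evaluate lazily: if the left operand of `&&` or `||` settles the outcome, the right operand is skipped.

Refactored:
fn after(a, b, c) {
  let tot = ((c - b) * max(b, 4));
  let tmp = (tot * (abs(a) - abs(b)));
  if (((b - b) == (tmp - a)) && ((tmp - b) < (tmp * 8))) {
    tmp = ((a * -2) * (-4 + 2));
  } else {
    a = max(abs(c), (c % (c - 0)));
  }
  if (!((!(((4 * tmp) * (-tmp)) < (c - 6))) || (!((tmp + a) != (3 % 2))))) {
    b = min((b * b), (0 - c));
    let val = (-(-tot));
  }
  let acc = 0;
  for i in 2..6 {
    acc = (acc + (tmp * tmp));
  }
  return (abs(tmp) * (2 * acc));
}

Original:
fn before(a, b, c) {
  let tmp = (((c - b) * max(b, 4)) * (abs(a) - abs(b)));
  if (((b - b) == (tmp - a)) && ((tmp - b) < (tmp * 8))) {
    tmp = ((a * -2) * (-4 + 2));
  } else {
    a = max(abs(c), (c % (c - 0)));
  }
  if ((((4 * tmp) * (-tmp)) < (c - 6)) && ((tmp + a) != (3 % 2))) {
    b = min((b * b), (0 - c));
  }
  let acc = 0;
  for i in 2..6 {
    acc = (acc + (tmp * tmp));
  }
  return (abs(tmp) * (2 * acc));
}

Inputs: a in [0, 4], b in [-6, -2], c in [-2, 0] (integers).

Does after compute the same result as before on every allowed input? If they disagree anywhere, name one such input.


Equivalent — the differences include statement counts differ, and boolean connective usage differs, and local variable names differ, yet no declared input distinguishes the two.
One worked example (a=0, b=-5, c=0) — before: tmp := -100 | (((b - b) == (tmp - a)) && ((tmp - b) < (tmp * 8))): false | divide-by-zero, output ERROR; after: tot := 20 | tmp := -100 | (((b - b) == (tmp - a)) && ((tmp - b) < (tmp * 8))): false | divide-by-zero, output ERROR; agreement on ERROR.
An exhaustive pass over the 75 declared inputs shows identical outputs.
verdict: equivalent


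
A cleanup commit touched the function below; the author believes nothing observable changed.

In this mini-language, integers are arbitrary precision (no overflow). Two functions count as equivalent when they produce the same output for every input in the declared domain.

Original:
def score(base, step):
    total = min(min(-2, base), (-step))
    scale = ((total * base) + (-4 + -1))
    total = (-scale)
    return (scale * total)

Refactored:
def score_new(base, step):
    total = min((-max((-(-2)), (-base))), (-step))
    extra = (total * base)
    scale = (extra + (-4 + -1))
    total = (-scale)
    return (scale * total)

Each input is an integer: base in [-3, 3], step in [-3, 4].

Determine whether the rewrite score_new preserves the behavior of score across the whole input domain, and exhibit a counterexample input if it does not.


The two are interchangeable: statement counts differ; min/max/abs usage differs; local variable names differ, and every declared input agrees.
One worked example (base=1, step=4) — score: total := -4 | scale := -9 | total := 9 | result -81; score_new: total := -4 | extra := -4 | scale := -9 | total := 9 | result -81; agreement on -81.
An exhaustive pass over the 56 declared inputs shows identical outputs.
verdict: equivalent


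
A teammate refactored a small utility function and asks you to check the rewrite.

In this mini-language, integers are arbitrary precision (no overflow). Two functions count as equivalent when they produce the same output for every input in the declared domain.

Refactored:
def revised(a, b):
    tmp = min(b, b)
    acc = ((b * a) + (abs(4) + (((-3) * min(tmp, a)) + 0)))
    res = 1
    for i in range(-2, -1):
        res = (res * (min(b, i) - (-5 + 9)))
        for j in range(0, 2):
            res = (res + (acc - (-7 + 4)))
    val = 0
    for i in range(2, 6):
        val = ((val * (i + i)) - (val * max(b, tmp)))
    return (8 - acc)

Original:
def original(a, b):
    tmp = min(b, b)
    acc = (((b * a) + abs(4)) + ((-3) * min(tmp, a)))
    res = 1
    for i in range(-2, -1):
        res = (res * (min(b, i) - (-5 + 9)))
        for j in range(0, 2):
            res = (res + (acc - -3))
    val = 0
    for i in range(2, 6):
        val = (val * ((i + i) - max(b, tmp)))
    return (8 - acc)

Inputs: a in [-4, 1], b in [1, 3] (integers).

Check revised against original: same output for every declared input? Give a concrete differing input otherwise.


Behavior is preserved: although constant usage differs, plus arithmetic usage differs, the outputs never diverge.
Tracing a=-2, b=2: original: tmp = 2; acc = 6; res = 1; [i=-2]; res = -6; [j=0]; res = 3; [j=1]; res = 12; val = 0; [i=2]; val = 0; [i=3]; val = 0; [i=4]; val = 0; [i=5]; val = 0; return 2 | revised: tmp = 2; acc = 6; res = 1; [i=-2]; res = -6; [j=0]; res = 3; [j=1]; res = 12; val = 0; [i=2]; val = 0; [i=3]; val = 0; [i=4]; val = 0; [i=5]; val = 0; return 2 — matching result 2.
An exhaustive pass over the 18 declared inputs shows identical outputs.
verdict: equivalent


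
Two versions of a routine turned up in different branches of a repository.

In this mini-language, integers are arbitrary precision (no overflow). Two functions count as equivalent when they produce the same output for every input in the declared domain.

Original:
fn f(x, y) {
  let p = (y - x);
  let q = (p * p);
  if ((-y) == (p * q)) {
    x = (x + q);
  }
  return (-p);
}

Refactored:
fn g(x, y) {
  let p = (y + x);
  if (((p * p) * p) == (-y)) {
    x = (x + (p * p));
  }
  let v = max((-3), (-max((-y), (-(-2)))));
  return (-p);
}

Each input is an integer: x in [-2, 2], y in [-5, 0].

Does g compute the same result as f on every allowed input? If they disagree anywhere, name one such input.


These are not equivalent — on x=-2, y=-5 the outputs split (3 vs 7).
f: p := -3 | q := 9 | ((-y) == (p * q)): false | result 3
g: p := -7 | (((p * p) * p) == (-y)): false | v := -3 | result 7
verdict: not equivalent; witness: x=-2, y=-5


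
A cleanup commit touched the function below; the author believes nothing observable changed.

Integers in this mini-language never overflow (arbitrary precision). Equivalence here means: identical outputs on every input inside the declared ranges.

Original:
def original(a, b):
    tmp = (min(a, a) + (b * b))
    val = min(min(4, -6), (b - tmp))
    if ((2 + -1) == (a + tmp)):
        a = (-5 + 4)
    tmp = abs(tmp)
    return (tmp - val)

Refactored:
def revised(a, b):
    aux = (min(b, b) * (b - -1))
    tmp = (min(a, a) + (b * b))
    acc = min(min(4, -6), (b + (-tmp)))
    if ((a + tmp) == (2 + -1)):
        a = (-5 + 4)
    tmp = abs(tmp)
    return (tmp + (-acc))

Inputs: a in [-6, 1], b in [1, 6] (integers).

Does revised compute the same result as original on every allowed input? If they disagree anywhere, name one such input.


This is a faithful refactor — arithmetic usage differs, local variable names differ, constant usage differs, statement counts differ, min/max/abs usage differs, but the computed results match everywhere.
As a probe, take a=1, b=3: original runs tmp = 10; val = -7; ((2 + -1) == (a + tmp)) -> false; tmp = 10; return 17; revised runs aux = 12; tmp = 10; acc = -7; ((a + tmp) == (2 + -1)) -> false; tmp = 10; return 17; both end at 17.
Every one of the 48 inputs gives matching results.
verdict: equivalent


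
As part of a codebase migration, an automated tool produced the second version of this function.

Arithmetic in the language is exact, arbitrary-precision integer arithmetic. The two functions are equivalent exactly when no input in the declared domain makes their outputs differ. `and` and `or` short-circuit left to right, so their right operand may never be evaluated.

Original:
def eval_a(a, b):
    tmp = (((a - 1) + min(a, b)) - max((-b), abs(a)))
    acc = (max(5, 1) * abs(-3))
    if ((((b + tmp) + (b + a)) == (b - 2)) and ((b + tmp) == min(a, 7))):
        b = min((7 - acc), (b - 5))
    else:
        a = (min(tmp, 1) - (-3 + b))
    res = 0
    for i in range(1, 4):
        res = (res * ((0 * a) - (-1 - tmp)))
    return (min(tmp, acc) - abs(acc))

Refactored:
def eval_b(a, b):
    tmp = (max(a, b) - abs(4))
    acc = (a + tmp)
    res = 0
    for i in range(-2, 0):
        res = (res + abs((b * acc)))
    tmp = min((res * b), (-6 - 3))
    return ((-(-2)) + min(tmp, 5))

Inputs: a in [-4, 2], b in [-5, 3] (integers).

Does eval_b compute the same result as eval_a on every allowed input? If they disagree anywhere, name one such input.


These are not equivalent — on a=-4, b=-5 the outputs split (-30 vs -598).
eval_a: tmp=-15, then acc=15, then ((((b + tmp) + (b + a)) == (b - 2)) and ((b + tmp) == min(a, 7))) is false, then a=-7, then res=0, then (i=1), then res=0, then (i=2), then res=0, then (i=3), then res=0, then returns -30
eval_b: tmp=-8, then acc=-12, then res=0, then (i=-2), then res=60, then (i=-1), then res=120, then tmp=-600, then returns -598
verdict: not equivalent; witness: a=-4, b=-5


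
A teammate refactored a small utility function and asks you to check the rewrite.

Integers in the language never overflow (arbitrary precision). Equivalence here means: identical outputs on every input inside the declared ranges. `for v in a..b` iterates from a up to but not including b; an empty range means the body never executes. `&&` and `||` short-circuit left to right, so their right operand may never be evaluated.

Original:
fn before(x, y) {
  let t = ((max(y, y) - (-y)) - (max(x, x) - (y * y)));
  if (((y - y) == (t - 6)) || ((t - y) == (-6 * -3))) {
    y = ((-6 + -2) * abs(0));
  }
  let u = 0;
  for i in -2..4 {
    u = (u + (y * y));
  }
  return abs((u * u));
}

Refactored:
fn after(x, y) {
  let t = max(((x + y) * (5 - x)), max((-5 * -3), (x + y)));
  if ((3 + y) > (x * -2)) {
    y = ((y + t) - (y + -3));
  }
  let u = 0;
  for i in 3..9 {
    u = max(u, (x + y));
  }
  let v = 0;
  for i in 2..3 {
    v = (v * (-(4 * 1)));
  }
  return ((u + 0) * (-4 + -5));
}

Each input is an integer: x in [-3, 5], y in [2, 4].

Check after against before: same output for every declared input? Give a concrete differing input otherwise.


Try x=-3, y=2.
before: t=11, then (((y - y) == (t - 6)) || ((t - y) == (-6 * -3))) is false, then u=0, then (i=-2), then u=4, then (i=-1), then u=8, then (i=0), then u=12, then (i=1), then u=16, then (i=2), then u=20, then (i=3), then u=24, then returns 576
after: t=15, then ((3 + y) > (x * -2)) is false, then u=0, then (i=3), then u=0, then (i=4), then u=0, then (i=5), then u=0, then (i=6), then u=0, then (i=7), then u=0, then (i=8), then u=0, then v=0, then (i=2), then v=0, then returns 0
576 against 0: the behavior changed.
verdict: not equivalent; witness: x=-3, y=2


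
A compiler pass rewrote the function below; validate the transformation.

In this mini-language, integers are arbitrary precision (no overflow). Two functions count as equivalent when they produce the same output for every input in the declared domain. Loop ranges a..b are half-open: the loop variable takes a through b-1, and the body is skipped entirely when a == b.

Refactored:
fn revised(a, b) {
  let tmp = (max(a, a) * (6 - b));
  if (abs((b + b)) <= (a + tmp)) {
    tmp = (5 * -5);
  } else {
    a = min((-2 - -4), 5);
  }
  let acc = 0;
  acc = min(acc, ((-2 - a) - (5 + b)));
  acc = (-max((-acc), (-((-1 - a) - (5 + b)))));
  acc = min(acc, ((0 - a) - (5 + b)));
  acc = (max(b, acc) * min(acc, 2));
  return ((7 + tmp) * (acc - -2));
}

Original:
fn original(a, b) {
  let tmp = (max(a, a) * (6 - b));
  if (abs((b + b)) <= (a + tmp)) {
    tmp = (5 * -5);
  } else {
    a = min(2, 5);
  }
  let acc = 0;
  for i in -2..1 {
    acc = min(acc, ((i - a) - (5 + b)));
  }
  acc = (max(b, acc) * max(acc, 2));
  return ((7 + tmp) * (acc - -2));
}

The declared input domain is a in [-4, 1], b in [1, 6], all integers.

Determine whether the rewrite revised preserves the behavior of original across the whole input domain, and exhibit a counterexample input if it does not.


On input a=-4, b=1, original returns -52 while revised returns 104.
verdict: not equivalent; witness: a=-4, b=1


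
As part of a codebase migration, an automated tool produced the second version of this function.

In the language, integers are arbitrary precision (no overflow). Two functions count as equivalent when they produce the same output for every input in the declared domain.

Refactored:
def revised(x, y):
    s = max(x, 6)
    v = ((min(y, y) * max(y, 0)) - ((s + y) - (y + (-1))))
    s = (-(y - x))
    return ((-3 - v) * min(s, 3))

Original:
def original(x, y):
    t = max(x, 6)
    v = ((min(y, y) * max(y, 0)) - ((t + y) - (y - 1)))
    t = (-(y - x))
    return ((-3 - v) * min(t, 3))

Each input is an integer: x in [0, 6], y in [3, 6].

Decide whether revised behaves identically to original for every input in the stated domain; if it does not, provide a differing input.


Comparing the listings, the differences include: arithmetic usage differs, local variable names differ.
Spot check at x=2, y=4 — original: t = 6; v = 9; t = -2; return 24. revised: s = 6; v = 9; s = -2; return 24. Both give 24.
Checked all 28 inputs in the declared domain: the outputs agree on every one.
verdict: equivalent


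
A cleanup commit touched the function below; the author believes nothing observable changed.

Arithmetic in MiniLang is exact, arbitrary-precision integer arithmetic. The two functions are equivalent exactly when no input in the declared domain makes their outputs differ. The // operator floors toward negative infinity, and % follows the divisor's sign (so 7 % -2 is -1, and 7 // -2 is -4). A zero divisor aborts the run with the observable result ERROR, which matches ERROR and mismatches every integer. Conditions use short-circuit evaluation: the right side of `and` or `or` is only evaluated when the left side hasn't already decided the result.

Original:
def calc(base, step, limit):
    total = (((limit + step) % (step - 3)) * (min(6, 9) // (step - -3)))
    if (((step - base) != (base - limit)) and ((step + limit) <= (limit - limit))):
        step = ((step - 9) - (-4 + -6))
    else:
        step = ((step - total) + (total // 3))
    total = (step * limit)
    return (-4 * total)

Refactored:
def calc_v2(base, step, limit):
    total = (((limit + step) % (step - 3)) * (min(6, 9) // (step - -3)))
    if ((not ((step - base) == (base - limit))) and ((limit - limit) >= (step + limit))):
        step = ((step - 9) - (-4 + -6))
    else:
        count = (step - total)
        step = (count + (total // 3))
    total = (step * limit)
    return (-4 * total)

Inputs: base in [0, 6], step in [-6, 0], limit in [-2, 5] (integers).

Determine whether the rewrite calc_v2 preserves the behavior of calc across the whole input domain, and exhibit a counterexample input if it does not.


Comparing the listings, the differences include: local variable names differ; and comparison usage differs; and statement counts differ; and boolean connective usage differs.
One worked example (base=0, step=-1, limit=4) — calc: total = -3; (((step - base) != (base - limit)) and ((step + limit) <= (limit - limit))) -> false; step = 1; total = 4; return -16; calc_v2: total = -3; ((not ((step - base) == (base - limit))) and ((limit - limit) >= (step + limit))) -> false; count = 2; step = 1; total = 4; return -16; agreement on -16.
Sweeping the whole domain (392 inputs) finds no disagreement.
verdict: equivalent


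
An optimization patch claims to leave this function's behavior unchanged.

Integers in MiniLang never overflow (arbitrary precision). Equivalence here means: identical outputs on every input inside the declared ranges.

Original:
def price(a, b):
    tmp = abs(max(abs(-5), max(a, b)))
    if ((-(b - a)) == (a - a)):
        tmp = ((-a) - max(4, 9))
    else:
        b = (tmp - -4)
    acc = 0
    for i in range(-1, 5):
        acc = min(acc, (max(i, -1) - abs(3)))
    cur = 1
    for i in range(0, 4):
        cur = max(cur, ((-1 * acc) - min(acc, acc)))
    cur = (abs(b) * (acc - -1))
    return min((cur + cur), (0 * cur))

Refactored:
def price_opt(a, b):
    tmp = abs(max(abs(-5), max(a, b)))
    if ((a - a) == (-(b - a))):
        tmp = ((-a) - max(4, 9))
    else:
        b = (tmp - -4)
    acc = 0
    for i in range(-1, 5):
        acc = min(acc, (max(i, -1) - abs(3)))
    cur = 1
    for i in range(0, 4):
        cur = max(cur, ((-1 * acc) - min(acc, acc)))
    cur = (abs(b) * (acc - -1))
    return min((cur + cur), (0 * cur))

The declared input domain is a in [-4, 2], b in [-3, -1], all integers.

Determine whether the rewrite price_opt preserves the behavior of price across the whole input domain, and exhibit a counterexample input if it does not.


Differences: same computation, different form — yet all 21 inputs agree.
verdict: equivalent


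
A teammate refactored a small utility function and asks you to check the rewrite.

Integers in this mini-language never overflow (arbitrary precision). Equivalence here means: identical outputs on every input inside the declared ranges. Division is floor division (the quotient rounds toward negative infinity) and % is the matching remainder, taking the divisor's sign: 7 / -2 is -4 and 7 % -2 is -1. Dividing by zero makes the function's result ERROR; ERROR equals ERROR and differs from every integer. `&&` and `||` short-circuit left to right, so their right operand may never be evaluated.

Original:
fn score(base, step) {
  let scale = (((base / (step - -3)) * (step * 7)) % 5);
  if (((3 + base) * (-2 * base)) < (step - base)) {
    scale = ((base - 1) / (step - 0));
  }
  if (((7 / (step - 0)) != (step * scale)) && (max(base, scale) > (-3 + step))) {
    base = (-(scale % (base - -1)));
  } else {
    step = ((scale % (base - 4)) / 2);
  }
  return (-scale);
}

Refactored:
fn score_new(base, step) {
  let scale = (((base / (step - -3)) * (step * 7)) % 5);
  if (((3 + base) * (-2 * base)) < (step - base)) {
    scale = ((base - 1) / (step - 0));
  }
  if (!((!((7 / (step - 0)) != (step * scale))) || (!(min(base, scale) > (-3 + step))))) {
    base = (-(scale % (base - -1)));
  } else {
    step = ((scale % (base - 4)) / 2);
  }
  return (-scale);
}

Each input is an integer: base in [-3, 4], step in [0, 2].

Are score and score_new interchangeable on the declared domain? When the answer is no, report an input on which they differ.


Take base=-1, step=2.
score: scale = 1; (((3 + base) * (-2 * base)) < (step - base)) -> false; (((7 / (step - 0)) != (step * scale)) && (max(base, scale) > (-3 + step))) -> true; division by zero -> ERROR
score_new: scale = 1; (((3 + base) * (-2 * base)) < (step - base)) -> false; (!((!((7 / (step - 0)) != (step * scale))) || (!(min(base, scale) > (-3 + step))))) -> false; step = -2; return -1
ERROR against -1: the behavior changed.
verdict: not equivalent; witness: base=-1, step=2


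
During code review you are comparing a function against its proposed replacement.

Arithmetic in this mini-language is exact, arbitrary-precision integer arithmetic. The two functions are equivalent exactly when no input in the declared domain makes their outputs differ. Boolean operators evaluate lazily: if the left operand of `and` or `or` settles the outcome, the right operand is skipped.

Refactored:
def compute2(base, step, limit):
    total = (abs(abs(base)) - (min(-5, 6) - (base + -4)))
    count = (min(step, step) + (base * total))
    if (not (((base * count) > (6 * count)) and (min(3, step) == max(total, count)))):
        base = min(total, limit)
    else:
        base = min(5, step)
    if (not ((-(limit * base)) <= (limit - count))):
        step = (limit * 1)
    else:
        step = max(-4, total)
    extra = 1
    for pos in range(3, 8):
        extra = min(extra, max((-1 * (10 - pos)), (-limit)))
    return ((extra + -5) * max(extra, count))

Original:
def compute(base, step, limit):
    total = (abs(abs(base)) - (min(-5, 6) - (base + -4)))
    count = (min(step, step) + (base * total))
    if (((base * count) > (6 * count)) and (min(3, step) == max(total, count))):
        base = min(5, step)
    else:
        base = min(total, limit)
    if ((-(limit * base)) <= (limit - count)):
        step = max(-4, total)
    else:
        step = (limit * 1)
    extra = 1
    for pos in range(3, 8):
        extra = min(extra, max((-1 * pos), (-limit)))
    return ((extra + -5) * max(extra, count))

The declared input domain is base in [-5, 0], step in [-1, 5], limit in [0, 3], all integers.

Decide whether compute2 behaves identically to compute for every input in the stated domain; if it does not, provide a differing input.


Comparing the listings, the differences include: boolean connective usage differs; also arithmetic usage differs; also constant usage differs.
Spot check at base=-4, step=2, limit=2 — compute: total := 1 | count := -2 | (((base * count) > (6 * count)) and (min(3, step) == max(total, count))): false | base := 1 | ((-(limit * base)) <= (limit - count)): true | step := 1 | extra := 1 | iter pos=3: | extra := -2 | iter pos=4: | extra := -2 | iter pos=5: | extra := -2 | iter pos=6: | extra := -2 | iter pos=7: | extra := -2 | result 14. compute2: total := 1 | count := -2 | (not (((base * count) > (6 * count)) and (min(3, step) == max(total, count)))): true | base := 1 | (not ((-(limit * base)) <= (limit - count))): false | step := 1 | extra := 1 | iter pos=3: | extra := -2 | iter pos=4: | extra := -2 | iter pos=5: | extra := -2 | iter pos=6: | extra := -2 | iter pos=7: | extra := -2 | result 14. Both give 14.
An exhaustive pass over the 168 declared inputs shows identical outputs.
verdict: equivalent


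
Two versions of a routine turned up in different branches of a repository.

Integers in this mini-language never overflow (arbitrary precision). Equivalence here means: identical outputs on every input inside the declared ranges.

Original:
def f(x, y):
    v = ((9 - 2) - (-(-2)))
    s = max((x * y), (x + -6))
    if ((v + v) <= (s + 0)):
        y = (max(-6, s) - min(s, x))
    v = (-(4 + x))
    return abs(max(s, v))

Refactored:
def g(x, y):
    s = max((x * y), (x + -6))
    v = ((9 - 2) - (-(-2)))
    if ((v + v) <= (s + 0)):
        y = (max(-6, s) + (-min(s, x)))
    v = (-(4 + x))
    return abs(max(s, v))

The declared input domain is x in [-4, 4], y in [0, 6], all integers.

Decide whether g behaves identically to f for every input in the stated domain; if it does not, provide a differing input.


Behavior is preserved: although arithmetic usage differs, the outputs never diverge.
One worked example (x=-1, y=1) — f: v=5, then s=-1, then ((v + v) <= (s + 0)) is false, then v=-3, then returns 1; g: s=-1, then v=5, then ((v + v) <= (s + 0)) is false, then v=-3, then returns 1; agreement on 1.
Checked all 63 inputs in the declared domain: the outputs agree on every one.
verdict: equivalent


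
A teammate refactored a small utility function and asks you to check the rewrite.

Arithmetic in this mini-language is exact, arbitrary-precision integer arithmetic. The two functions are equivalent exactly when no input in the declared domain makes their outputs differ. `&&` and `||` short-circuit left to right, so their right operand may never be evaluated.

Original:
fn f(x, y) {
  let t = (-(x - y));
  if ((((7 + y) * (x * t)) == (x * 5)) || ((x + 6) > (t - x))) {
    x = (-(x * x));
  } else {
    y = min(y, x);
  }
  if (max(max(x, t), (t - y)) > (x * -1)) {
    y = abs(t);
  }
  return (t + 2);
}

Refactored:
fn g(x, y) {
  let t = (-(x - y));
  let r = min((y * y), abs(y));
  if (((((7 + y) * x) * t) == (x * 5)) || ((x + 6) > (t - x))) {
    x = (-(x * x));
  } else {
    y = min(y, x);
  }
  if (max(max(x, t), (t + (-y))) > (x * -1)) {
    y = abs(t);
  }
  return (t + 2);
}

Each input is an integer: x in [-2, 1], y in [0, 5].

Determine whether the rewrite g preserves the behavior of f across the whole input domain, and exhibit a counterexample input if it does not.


Comparing the listings, the differences include: local variable names differ; min/max/abs usage differs; arithmetic usage differs; statement counts differ.
One worked example (x=0, y=5) — f: t := 5 | ((((7 + y) * (x * t)) == (x * 5)) || ((x + 6) > (t - x))): true | x := 0 | (max(max(x, t), (t - y)) > (x * -1)): true | y := 5 | result 7; g: t := 5 | r := 5 | (((((7 + y) * x) * t) == (x * 5)) || ((x + 6) > (t - x))): true | x := 0 | (max(max(x, t), (t + (-y))) > (x * -1)): true | y := 5 | result 7; agreement on 7.
Checked all 24 inputs in the declared domain: the outputs agree on every one.
verdict: equivalent


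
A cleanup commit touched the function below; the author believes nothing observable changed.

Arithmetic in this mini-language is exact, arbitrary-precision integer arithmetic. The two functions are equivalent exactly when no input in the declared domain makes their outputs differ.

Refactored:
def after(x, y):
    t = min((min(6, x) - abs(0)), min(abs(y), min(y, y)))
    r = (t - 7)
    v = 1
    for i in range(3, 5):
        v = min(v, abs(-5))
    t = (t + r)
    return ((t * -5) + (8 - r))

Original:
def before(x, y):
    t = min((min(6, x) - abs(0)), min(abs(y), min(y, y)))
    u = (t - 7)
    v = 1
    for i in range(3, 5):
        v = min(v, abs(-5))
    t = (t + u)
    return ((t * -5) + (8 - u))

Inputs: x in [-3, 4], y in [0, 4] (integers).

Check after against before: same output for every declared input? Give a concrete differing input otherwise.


Comparing the listings, the differences include: local variable names differ.
Spot check at x=-3, y=3 — before: t=-3, then u=-10, then v=1, then (i=3), then v=1, then (i=4), then v=1, then t=-13, then returns 83. after: t=-3, then r=-10, then v=1, then (i=3), then v=1, then (i=4), then v=1, then t=-13, then returns 83. Both give 83.
Across all 40 domain points the two functions coincide.
verdict: equivalent


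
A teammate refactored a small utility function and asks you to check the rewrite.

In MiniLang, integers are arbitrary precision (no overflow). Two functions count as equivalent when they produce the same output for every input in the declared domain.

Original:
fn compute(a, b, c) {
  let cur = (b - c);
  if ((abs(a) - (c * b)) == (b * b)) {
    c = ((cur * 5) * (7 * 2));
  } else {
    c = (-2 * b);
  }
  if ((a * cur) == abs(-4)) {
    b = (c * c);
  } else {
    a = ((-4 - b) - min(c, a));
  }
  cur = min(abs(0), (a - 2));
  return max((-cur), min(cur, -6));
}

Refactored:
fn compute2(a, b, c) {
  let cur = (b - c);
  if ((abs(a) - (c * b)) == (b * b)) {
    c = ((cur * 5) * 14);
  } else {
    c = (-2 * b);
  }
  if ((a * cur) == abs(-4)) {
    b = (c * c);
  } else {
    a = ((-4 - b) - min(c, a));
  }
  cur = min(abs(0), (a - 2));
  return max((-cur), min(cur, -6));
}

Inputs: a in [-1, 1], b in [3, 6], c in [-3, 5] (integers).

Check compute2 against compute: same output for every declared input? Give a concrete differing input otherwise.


Comparing the listings, the differences include: constant usage differs, arithmetic usage differs.
As a probe, take a=-1, b=6, c=5: compute runs cur=1, then ((abs(a) - (c * b)) == (b * b)) is false, then c=-12, then ((a * cur) == abs(-4)) is false, then a=2, then cur=0, then returns 0; compute2 runs cur=1, then ((abs(a) - (c * b)) == (b * b)) is false, then c=-12, then ((a * cur) == abs(-4)) is false, then a=2, then cur=0, then returns 0; both end at 0.
An exhaustive pass over the 108 declared inputs shows identical outputs.
verdict: equivalent


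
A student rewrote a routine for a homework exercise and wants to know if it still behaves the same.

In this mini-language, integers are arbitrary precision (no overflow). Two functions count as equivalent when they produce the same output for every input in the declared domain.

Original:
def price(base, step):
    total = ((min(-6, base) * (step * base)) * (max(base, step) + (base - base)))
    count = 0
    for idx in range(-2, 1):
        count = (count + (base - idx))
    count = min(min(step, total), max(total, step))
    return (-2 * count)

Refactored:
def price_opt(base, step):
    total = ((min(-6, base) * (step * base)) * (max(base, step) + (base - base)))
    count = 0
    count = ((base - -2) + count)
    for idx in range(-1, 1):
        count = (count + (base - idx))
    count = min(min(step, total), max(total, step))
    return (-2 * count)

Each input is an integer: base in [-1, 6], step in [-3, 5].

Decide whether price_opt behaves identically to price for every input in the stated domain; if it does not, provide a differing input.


The two are interchangeable: statement counts differ, and constant usage differs, and loop structure differs, and arithmetic usage differs, and every declared input agrees.
As a probe, take base=3, step=2: price runs total becomes -108; next count becomes 0; next at idx=-2:; next count becomes 5; next at idx=-1:; next count becomes 9; next at idx=0:; next count becomes 12; next count becomes -108; next final value 216; price_opt runs total becomes -108; next count becomes 0; next count becomes 5; next at idx=-1:; next count becomes 9; next at idx=0:; next count becomes 12; next count becomes -108; next final value 216; both end at 216.
Sweeping the whole domain (72 inputs) finds no disagreement.
verdict: equivalent


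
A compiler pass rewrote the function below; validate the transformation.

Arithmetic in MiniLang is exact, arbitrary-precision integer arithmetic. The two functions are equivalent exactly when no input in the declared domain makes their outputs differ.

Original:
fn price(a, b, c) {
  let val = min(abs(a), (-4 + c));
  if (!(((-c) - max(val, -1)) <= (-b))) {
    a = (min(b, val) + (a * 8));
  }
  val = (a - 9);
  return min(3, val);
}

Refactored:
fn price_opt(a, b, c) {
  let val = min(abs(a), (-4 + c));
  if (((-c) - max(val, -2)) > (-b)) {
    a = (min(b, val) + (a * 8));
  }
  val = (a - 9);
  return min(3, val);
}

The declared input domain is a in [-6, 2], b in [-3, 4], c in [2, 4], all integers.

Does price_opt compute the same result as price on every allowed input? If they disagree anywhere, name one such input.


These are not equivalent — on a=-6, b=1, c=2 the outputs split (-15 vs -59).
price: val becomes -2; next (!(((-c) - max(val, -1)) <= (-b))) evaluates to false; next val becomes -15; next final value -15
price_opt: val becomes -2; next (((-c) - max(val, -2)) > (-b)) evaluates to true; next a becomes -50; next val becomes -59; next final value -59
verdict: not equivalent; witness: a=-6, b=1, c=2


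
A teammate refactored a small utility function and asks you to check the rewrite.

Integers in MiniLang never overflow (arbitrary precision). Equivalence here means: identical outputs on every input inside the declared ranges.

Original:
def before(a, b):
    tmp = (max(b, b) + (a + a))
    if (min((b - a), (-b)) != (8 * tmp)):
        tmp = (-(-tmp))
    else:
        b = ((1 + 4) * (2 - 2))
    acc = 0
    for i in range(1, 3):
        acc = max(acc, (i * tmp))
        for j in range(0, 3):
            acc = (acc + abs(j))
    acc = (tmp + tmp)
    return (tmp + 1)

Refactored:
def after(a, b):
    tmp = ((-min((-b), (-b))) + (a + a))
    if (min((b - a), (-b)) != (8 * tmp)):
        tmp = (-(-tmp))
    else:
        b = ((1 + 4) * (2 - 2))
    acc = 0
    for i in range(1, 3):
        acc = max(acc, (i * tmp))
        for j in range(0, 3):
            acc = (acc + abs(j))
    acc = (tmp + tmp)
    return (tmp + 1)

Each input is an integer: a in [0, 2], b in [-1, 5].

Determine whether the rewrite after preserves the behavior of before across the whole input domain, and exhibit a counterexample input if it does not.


This is a faithful refactor — min/max/abs usage differs, but the computed results match everywhere.
Tracing a=2, b=-1: before: tmp := 3 | (min((b - a), (-b)) != (8 * tmp)): true | tmp := 3 | acc := 0 | iter i=1: | acc := 3 | iter j=0: | acc := 3 | iter j=1: | acc := 4 | iter j=2: | acc := 6 | iter i=2: | acc := 6 | iter j=0: | acc := 6 | iter j=1: | acc := 7 | iter j=2: | acc := 9 | acc := 6 | result 4 | after: tmp := 3 | (min((b - a), (-b)) != (8 * tmp)): true | tmp := 3 | acc := 0 | iter i=1: | acc := 3 | iter j=0: | acc := 3 | iter j=1: | acc := 4 | iter j=2: | acc := 6 | iter i=2: | acc := 6 | iter j=0: | acc := 6 | iter j=1: | acc := 7 | iter j=2: | acc := 9 | acc := 6 | result 4 — matching result 4.
An exhaustive pass over the 21 declared inputs shows identical outputs.
verdict: equivalent


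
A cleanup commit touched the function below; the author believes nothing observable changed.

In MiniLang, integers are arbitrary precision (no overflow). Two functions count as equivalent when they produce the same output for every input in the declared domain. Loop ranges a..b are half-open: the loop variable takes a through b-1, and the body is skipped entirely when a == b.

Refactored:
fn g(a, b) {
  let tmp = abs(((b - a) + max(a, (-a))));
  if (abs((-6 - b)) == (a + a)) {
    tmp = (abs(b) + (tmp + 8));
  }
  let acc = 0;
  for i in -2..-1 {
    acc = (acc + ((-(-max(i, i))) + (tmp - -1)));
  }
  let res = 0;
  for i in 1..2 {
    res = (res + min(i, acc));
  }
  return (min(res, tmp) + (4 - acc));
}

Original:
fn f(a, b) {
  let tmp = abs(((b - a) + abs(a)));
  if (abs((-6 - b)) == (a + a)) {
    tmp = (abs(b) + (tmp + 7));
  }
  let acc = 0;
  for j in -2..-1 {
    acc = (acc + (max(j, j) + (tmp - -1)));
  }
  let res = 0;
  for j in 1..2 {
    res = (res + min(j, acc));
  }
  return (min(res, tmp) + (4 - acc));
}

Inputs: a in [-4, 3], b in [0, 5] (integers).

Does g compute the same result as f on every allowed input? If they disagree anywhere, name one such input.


Not equivalent: a=3, b=0 separates them (-1 vs -2).
f: tmp=0, then (abs((-6 - b)) == (a + a)) is true, then tmp=7, then acc=0, then (j=-2), then acc=6, then res=0, then (j=1), then res=1, then returns -1
g: tmp=0, then (abs((-6 - b)) == (a + a)) is true, then tmp=8, then acc=0, then (i=-2), then acc=7, then res=0, then (i=1), then res=1, then returns -2
verdict: not equivalent; witness: a=3, b=0


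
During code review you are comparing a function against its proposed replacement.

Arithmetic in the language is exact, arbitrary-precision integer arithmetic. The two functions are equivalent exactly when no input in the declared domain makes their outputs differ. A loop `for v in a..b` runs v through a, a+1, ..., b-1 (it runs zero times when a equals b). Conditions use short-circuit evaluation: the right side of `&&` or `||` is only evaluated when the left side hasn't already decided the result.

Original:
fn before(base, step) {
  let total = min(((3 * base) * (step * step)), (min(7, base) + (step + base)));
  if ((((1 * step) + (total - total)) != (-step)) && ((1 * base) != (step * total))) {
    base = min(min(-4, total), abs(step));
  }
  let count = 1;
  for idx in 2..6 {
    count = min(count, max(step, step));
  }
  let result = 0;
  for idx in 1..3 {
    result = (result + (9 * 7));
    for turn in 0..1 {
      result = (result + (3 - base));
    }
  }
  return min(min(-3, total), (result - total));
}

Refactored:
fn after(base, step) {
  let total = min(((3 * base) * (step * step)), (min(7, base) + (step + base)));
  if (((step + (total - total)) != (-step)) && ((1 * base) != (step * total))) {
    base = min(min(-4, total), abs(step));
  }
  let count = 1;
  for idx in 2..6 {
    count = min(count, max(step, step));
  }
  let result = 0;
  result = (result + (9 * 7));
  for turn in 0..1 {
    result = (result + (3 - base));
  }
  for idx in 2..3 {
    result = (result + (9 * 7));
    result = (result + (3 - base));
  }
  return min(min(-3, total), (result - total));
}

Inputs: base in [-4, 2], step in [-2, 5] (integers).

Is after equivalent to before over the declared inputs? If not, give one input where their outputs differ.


Side by side, the visible changes include: statement counts differ; arithmetic usage differs; constant usage differs; loop structure differs.
As a probe, take base=-1, step=0: before runs total=-2, then ((((1 * step) + (total - total)) != (-step)) && ((1 * base) != (step * total))) is false, then count=1, then (idx=2), then count=0, then (idx=3), then count=0, then (idx=4), then count=0, then (idx=5), then count=0, then result=0, then (idx=1), then result=63, then (turn=0), then result=67, then (idx=2), then result=130, then (turn=0), then result=134, then returns -3; after runs total=-2, then (((step + (total - total)) != (-step)) && ((1 * base) != (step * total))) is false, then count=1, then (idx=2), then count=0, then (idx=3), then count=0, then (idx=4), then count=0, then (idx=5), then count=0, then result=0, then result=63, then (turn=0), then result=67, then (idx=2), then result=130, then result=134, then returns -3; both end at -3.
Sweeping the whole domain (56 inputs) finds no disagreement.
verdict: equivalent


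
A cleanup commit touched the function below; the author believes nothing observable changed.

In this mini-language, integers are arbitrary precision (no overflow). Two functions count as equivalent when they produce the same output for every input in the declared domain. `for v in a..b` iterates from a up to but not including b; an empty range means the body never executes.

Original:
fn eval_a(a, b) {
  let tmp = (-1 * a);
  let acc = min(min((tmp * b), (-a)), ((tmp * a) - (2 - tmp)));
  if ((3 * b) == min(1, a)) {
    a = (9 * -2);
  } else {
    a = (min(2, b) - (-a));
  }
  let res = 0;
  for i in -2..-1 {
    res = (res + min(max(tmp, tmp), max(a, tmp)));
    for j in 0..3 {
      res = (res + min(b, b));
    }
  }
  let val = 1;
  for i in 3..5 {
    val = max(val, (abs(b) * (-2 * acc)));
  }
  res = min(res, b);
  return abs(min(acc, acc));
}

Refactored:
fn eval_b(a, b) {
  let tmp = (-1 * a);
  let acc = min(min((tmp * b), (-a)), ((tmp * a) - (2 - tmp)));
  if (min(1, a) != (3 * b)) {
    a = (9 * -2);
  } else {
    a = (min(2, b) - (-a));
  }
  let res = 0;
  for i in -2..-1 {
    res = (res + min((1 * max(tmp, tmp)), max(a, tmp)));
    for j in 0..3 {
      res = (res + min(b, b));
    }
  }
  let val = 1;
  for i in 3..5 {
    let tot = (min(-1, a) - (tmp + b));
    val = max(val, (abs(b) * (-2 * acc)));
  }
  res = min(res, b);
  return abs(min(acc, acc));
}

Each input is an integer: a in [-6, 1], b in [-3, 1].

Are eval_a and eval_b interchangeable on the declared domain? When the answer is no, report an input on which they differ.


There is a behavioral-looking edit here, yet the outcome never shifts on this domain; all 40 inputs agree.
verdict: equivalent


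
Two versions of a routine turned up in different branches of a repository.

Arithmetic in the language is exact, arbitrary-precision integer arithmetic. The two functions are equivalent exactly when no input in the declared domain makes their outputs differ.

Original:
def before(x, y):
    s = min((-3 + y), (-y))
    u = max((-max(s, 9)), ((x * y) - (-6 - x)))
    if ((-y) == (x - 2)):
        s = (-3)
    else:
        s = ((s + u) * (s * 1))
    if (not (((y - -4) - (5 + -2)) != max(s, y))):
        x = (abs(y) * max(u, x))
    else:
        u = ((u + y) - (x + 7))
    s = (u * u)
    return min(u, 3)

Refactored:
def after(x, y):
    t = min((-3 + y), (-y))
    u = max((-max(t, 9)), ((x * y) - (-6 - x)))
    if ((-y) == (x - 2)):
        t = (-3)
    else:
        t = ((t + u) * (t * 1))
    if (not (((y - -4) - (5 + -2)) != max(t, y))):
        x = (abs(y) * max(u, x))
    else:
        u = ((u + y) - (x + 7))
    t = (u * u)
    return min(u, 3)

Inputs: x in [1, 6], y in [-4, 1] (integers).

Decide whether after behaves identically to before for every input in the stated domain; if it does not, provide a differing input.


Changes here: local variable names differ; the full 36-point sweep finds no disagreement.
verdict: equivalent


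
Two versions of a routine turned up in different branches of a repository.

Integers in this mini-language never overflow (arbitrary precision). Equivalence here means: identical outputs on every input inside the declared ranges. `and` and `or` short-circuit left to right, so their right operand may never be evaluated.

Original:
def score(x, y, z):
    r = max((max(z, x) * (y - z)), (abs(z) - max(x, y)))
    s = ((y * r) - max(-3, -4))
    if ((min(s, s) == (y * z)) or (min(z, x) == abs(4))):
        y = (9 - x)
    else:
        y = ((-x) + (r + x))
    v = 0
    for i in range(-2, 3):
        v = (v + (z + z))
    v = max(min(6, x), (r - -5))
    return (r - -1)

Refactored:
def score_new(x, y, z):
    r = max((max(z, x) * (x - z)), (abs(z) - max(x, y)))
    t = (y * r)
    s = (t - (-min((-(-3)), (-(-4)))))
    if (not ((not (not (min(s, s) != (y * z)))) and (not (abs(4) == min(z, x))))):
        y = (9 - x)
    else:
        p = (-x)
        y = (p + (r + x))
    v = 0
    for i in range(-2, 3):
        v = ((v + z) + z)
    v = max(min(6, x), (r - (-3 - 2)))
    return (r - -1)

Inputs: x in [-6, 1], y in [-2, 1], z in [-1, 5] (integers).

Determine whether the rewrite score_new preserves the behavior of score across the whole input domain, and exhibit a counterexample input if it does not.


x=-6, y=-2, z=-1 yields 4 from score but 6 from score_new.
verdict: not equivalent; witness: x=-6, y=-2, z=-1
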